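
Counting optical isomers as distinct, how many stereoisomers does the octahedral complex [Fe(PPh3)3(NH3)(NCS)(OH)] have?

5

The six octahedral sites form three mutually perpendicular trans pairs.
The distinct arrangements are (4 in all): PPh3 mer (3 arrangements); PPh3 fac (chiral).
One of these lacks any improper symmetry element and so occurs as an enantiomeric pair, giving 4 + 1 = 5 stereoisomers in total.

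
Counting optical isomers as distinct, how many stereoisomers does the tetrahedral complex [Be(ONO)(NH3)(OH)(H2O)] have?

2

All four vertices of a tetrahedron are equivalent and mutually adjacent, so cis/trans isomerism cannot arise.
Only one geometric arrangement is possible; it has no improper symmetry element, so it exists as a pair of enantiomers (2 stereoisomers).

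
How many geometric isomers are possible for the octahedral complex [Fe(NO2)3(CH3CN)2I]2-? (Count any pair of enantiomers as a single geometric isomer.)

3

An octahedron has six vertices in three trans pairs; every non-trans pair is cis.
The distinct arrangements are (3 in all): NO2 mer, CH3CN trans; NO2 mer, CH3CN cis; NO2 fac, CH3CN cis.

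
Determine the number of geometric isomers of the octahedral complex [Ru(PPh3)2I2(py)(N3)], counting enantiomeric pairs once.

The six octahedral sites form three mutually perpendicular trans pairs.
Working through the distinct placements yields 6 geometric isomers: PPh3 cis, I trans; PPh3 trans, I trans; PPh3 cis, I cis (3 arrangements, 2 chiral); PPh3 trans, I cis.

6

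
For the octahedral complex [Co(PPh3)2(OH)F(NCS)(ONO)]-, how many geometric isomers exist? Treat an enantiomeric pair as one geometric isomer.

The six octahedral sites form three mutually perpendicular trans pairs.
Placing the ligands in turn and identifying arrangements related by rotation or reflection leaves 9 distinct geometric isomers.

9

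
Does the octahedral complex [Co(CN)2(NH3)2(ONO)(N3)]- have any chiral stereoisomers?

An octahedron has six vertices in three trans pairs; every non-trans pair is cis.
The distinct arrangements are (6 in all): CN trans, NH3 cis; CN trans, NH3 trans; CN cis, NH3 cis (3 arrangements, 2 chiral); CN cis, NH3 trans.
Of these, 2 lack any improper symmetry element and so occur as enantiomeric pairs, giving 6 + 2 = 8 stereoisomers in total.

yes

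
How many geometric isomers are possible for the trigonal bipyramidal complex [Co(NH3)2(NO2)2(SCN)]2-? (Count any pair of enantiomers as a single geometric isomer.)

5

A trigonal bipyramid has two axial and three equatorial sites, which are chemically inequivalent.
Placing the ligands in turn and identifying arrangements related by rotation or reflection leaves 5 distinct geometric isomers.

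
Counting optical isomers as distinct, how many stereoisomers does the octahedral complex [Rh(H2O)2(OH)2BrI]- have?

An octahedron has six vertices in three trans pairs; every non-trans pair is cis.
Working through the distinct placements yields 6 geometric isomers: H2O cis, OH trans; H2O cis, OH cis (3 arrangements, 2 chiral); H2O trans, OH trans; H2O trans, OH cis.
Of these, 2 lack any improper symmetry element and so occur as enantiomeric pairs, giving 6 + 2 = 8 stereoisomers in total.

8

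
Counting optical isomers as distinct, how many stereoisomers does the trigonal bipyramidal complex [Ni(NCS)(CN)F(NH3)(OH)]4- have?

Systematic enumeration (placing each ligand type in turn and discarding arrangements equivalent by rotation or reflection) gives 10 geometric isomers.
Of these, 10 lack any improper symmetry element and so occur as enantiomeric pairs, giving 10 + 10 = 20 stereoisomers in total.

20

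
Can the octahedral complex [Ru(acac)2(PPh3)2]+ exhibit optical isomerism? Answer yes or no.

yes

An octahedron has six vertices in three trans pairs; every non-trans pair is cis.
Each acac is bidentate and must span two cis positions.
The distinct arrangements are (2 in all): PPh3 trans; PPh3 cis (chiral).
One of these lacks any improper symmetry element and so occurs as an enantiomeric pair, giving 2 + 1 = 3 stereoisomers in total.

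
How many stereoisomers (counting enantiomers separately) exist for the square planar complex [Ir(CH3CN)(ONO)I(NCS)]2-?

A square has two trans pairs of vertices; adjacent vertices are cis.
Systematic placement gives 3 geometric isomers: (CH3CN/NCS trans, I/ONO trans); (CH3CN/ONO trans, I/NCS trans); (CH3CN/I trans, NCS/ONO trans).
Each arrangement has an internal mirror plane or centre of symmetry, so none is chiral.

3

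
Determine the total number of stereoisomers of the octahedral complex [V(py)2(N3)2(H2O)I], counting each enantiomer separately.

8

Working through the distinct placements yields 6 geometric isomers: py trans, N3 trans; py cis, N3 cis (3 arrangements, 2 chiral); py trans, N3 cis; py cis, N3 trans.
Of these, 2 lack any improper symmetry element and so occur as enantiomeric pairs, giving 6 + 2 = 8 stereoisomers in total.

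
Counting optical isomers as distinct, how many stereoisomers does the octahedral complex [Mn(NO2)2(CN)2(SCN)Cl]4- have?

8

Working through the distinct placements yields 6 geometric isomers: NO2 cis, CN trans; NO2 trans, CN trans; NO2 cis, CN cis (3 arrangements, 2 chiral); NO2 trans, CN cis.
Of these, 2 lack any improper symmetry element and so occur as enantiomeric pairs, giving 6 + 2 = 8 stereoisomers in total.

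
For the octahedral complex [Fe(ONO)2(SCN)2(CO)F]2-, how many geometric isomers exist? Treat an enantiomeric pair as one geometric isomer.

6

The six octahedral sites form three mutually perpendicular trans pairs.
The distinct arrangements are (6 in all): ONO trans, SCN trans; ONO cis, SCN cis (3 arrangements, 2 chiral); ONO cis, SCN trans; ONO trans, SCN cis.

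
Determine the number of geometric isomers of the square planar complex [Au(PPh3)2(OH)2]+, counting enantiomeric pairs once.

The distinct arrangements are (2 in all): PPh3 cis; PPh3 trans.

2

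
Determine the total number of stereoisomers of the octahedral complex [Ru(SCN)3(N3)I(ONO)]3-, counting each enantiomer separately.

An octahedron has six vertices in three trans pairs; every non-trans pair is cis.
The distinct arrangements are (4 in all): SCN mer (3 arrangements); SCN fac (chiral).
One of these lacks any improper symmetry element and so occurs as an enantiomeric pair, giving 4 + 1 = 5 stereoisomers in total.

5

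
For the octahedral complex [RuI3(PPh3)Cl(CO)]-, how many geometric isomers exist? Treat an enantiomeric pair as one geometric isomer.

4

There are 4 geometric isomers: I mer (3 arrangements); I fac (chiral).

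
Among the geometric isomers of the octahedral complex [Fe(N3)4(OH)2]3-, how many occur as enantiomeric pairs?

0

The six octahedral sites form three mutually perpendicular trans pairs.
There are 2 geometric isomers: OH trans; OH cis.
Each arrangement has an internal mirror plane or centre of symmetry, so none is chiral.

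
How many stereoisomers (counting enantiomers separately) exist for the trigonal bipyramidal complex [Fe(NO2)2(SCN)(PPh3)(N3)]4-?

10

Placing the ligands in turn and identifying arrangements related by rotation or reflection leaves 7 distinct geometric isomers.
Of these, 3 lack any improper symmetry element and so occur as enantiomeric pairs, giving 7 + 3 = 10 stereoisomers in total.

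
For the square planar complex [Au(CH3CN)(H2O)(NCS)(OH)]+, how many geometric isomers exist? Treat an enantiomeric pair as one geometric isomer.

In a square planar complex each vertex has one trans partner and two cis neighbours.
Working through the distinct placements yields 3 geometric isomers: (CH3CN/NCS trans, H2O/OH trans); (CH3CN/OH trans, H2O/NCS trans); (CH3CN/H2O trans, NCS/OH trans).

3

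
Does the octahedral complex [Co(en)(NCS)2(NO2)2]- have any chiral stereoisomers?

In an octahedral complex each vertex has one trans partner and four cis neighbours.
Each en is bidentate and must span two cis positions.
Systematic placement gives 3 geometric isomers: NCS trans, NO2 cis; NCS cis, NO2 cis (chiral); NCS cis, NO2 trans.
One of these lacks any improper symmetry element and so occurs as an enantiomeric pair, giving 3 + 1 = 4 stereoisomers in total.

yes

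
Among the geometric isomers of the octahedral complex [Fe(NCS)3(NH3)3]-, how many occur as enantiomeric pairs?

0

The distinct arrangements are (2 in all): NCS mer; NCS fac.
Each arrangement has an internal mirror plane or centre of symmetry, so none is chiral.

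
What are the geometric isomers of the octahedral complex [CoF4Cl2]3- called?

In an octahedral complex each vertex has one trans partner and four cis neighbours.
Systematic placement gives 2 geometric isomers: Cl trans; Cl cis.

cis and trans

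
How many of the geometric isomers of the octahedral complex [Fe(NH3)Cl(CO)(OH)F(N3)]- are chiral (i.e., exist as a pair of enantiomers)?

15

Placing the ligands in turn and identifying arrangements related by rotation or reflection leaves 15 distinct geometric isomers.
Of these, 15 lack any improper symmetry element and so occur as enantiomeric pairs, giving 15 + 15 = 30 stereoisomers in total.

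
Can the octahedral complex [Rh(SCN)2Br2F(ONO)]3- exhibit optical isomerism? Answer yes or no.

An octahedron has six vertices in three trans pairs; every non-trans pair is cis.
The distinct arrangements are (6 in all): SCN trans, Br trans; SCN cis, Br trans; SCN trans, Br cis; SCN cis, Br cis (3 arrangements, 2 chiral).
Of these, 2 lack any improper symmetry element and so occur as enantiomeric pairs, giving 6 + 2 = 8 stereoisomers in total.

yes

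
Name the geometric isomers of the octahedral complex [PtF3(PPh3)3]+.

fac and mer

In an octahedral complex each vertex has one trans partner and four cis neighbours.
Systematic placement gives 2 geometric isomers: F mer; F fac.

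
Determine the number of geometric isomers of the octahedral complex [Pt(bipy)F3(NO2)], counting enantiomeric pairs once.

An octahedron has six vertices in three trans pairs; every non-trans pair is cis.
Each bipy is bidentate and must span two cis positions.
Working through the distinct placements yields 2 geometric isomers: F mer; F fac.

2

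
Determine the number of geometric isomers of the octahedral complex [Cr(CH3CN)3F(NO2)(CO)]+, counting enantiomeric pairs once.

In an octahedral complex each vertex has one trans partner and four cis neighbours.
Systematic placement gives 4 geometric isomers: CH3CN mer (3 arrangements); CH3CN fac (chiral).

4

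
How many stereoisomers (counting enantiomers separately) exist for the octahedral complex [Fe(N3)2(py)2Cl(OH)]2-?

8

The six octahedral sites form three mutually perpendicular trans pairs.
Systematic placement gives 6 geometric isomers: N3 cis, py trans; N3 cis, py cis (3 arrangements, 2 chiral); N3 trans, py trans; N3 trans, py cis.
Of these, 2 lack any improper symmetry element and so occur as enantiomeric pairs, giving 6 + 2 = 8 stereoisomers in total.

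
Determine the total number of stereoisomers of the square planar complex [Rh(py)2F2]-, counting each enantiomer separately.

In a square planar complex each vertex has one trans partner and two cis neighbours.
Systematic placement gives 2 geometric isomers: py cis; py trans.
Each arrangement has an internal mirror plane or centre of symmetry, so none is chiral.

2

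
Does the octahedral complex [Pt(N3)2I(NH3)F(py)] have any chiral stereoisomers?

yes

An octahedron has six vertices in three trans pairs; every non-trans pair is cis.
Exhaustive case analysis gives 9 geometric isomers.
Of these, 6 lack any improper symmetry element and so occur as enantiomeric pairs, giving 9 + 6 = 15 stereoisomers in total.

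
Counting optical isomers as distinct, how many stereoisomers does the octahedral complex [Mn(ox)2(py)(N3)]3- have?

An octahedron has six vertices in three trans pairs; every non-trans pair is cis.
Each ox is bidentate and must span two cis positions.
Systematic placement gives 2 geometric isomers: py and N3 mutually cis (chiral); py and N3 mutually trans.
One of these lacks any improper symmetry element and so occurs as an enantiomeric pair, giving 2 + 1 = 3 stereoisomers in total.

3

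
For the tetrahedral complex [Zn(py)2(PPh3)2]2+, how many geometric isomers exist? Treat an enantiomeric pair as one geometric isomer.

All four vertices of a tetrahedron are equivalent and mutually adjacent, so cis/trans isomerism cannot arise.
Only one geometric arrangement is possible.

1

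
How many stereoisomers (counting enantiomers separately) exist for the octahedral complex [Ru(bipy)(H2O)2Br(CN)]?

Each bipy is bidentate and must span two cis positions.
Working through the distinct placements yields 4 geometric isomers: H2O cis (3 arrangements, 2 chiral); H2O trans.
Of these, 2 lack any improper symmetry element and so occur as enantiomeric pairs, giving 4 + 2 = 6 stereoisomers in total.

6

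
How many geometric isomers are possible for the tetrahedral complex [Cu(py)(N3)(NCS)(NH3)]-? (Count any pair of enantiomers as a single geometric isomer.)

In a tetrahedral complex all four positions are equivalent and every pair of ligands is adjacent — there is no cis/trans distinction.
Only one geometric arrangement is possible; it has no improper symmetry element, so it exists as a pair of enantiomers (2 stereoisomers).

1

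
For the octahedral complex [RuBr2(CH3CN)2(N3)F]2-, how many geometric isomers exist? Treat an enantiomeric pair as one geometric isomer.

6

In an octahedral complex each vertex has one trans partner and four cis neighbours.
There are 6 geometric isomers: Br trans, CH3CN trans; Br trans, CH3CN cis; Br cis, CH3CN cis (3 arrangements, 2 chiral); Br cis, CH3CN trans.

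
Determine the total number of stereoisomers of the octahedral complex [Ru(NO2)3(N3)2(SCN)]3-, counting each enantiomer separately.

There are 3 geometric isomers: NO2 mer, N3 trans; NO2 fac, N3 cis; NO2 mer, N3 cis.
Each arrangement has an internal mirror plane or centre of symmetry, so none is chiral.

3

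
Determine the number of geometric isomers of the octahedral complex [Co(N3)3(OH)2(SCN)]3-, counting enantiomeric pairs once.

3

An octahedron has six vertices in three trans pairs; every non-trans pair is cis.
Working through the distinct placements yields 3 geometric isomers: N3 mer, OH cis; N3 mer, OH trans; N3 fac, OH cis.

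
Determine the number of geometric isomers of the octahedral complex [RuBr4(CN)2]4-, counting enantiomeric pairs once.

Systematic placement gives 2 geometric isomers: CN trans; CN cis.

2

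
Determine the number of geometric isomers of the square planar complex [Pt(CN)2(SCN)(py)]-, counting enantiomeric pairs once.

2

In a square planar complex each vertex has one trans partner and two cis neighbours.
There are 2 geometric isomers: CN cis; CN trans.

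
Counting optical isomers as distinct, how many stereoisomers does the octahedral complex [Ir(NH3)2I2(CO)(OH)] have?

8

In an octahedral complex each vertex has one trans partner and four cis neighbours.
The distinct arrangements are (6 in all): NH3 cis, I cis (3 arrangements, 2 chiral); NH3 trans, I cis; NH3 cis, I trans; NH3 trans, I trans.
Of these, 2 lack any improper symmetry element and so occur as enantiomeric pairs, giving 6 + 2 = 8 stereoisomers in total.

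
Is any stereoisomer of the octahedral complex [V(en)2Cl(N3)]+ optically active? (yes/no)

yes

The six octahedral sites form three mutually perpendicular trans pairs.
Each en is bidentate and must span two cis positions.
There are 2 geometric isomers: Cl and N3 mutually trans; Cl and N3 mutually cis (chiral).
One of these lacks any improper symmetry element and so occurs as an enantiomeric pair, giving 2 + 1 = 3 stereoisomers in total.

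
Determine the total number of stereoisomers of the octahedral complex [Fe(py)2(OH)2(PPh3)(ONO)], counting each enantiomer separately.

8

In an octahedral complex each vertex has one trans partner and four cis neighbours.
The distinct arrangements are (6 in all): py trans, OH trans; py cis, OH trans; py trans, OH cis; py cis, OH cis (3 arrangements, 2 chiral).
Of these, 2 lack any improper symmetry element and so occur as enantiomeric pairs, giving 6 + 2 = 8 stereoisomers in total.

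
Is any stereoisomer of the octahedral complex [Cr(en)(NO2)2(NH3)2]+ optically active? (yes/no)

yes

The six octahedral sites form three mutually perpendicular trans pairs.
Each en is bidentate and must span two cis positions.
Systematic placement gives 3 geometric isomers: NO2 cis, NH3 trans; NO2 cis, NH3 cis (chiral); NO2 trans, NH3 cis.
One of these lacks any improper symmetry element and so occurs as an enantiomeric pair, giving 3 + 1 = 4 stereoisomers in total.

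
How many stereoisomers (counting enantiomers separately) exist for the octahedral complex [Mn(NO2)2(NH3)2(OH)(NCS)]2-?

8

Working through the distinct placements yields 6 geometric isomers: NO2 cis, NH3 cis (3 arrangements, 2 chiral); NO2 trans, NH3 cis; NO2 cis, NH3 trans; NO2 trans, NH3 trans.
Of these, 2 lack any improper symmetry element and so occur as enantiomeric pairs, giving 6 + 2 = 8 stereoisomers in total.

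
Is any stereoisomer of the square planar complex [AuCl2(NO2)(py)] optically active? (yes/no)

A square has two trans pairs of vertices; adjacent vertices are cis.
Systematic placement gives 2 geometric isomers: Cl cis; Cl trans.
Each arrangement has an internal mirror plane or centre of symmetry, so none is chiral.

no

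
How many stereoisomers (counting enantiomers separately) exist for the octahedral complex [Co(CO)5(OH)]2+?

1

The six octahedral sites form three mutually perpendicular trans pairs.
Only one geometric arrangement is possible.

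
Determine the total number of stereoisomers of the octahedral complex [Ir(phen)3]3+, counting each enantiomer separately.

2

The six octahedral sites form three mutually perpendicular trans pairs.
Each phen is bidentate and must span two cis positions.
Only one geometric arrangement is possible; it has no improper symmetry element, so it exists as a pair of enantiomers (2 stereoisomers).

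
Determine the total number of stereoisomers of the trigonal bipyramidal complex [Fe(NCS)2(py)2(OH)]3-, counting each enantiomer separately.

Exhaustive case analysis gives 5 geometric isomers.
One of these lacks any improper symmetry element and so occurs as an enantiomeric pair, giving 5 + 1 = 6 stereoisomers in total.

6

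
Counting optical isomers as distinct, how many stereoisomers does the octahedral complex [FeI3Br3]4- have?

In an octahedral complex each vertex has one trans partner and four cis neighbours.
Working through the distinct placements yields 2 geometric isomers: I mer; I fac.
Each arrangement has an internal mirror plane or centre of symmetry, so none is chiral.

2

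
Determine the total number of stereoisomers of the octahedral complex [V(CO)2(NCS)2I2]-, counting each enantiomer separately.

6

An octahedron has six vertices in three trans pairs; every non-trans pair is cis.
The distinct arrangements are (5 in all): CO trans, NCS trans, I trans; CO trans, NCS cis, I cis; CO cis, NCS trans, I cis; CO cis, NCS cis, I cis (chiral); CO cis, NCS cis, I trans.
One of these lacks any improper symmetry element and so occurs as an enantiomeric pair, giving 5 + 1 = 6 stereoisomers in total.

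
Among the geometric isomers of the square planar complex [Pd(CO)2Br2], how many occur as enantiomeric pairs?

0

Working through the distinct placements yields 2 geometric isomers: CO cis; CO trans.
Each arrangement has an internal mirror plane or centre of symmetry, so none is chiral.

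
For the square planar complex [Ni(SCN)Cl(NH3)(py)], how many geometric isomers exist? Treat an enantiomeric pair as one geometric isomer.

The distinct arrangements are (3 in all): (Cl/SCN trans, NH3/py trans); (Cl/py trans, NH3/SCN trans); (Cl/NH3 trans, SCN/py trans).

3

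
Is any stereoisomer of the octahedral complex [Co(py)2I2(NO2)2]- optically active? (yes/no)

In an octahedral complex each vertex has one trans partner and four cis neighbours.
There are 5 geometric isomers: py trans, I trans, NO2 trans; py cis, I trans, NO2 cis; py trans, I cis, NO2 cis; py cis, I cis, NO2 cis (chiral); py cis, I cis, NO2 trans.
One of these lacks any improper symmetry element and so occurs as an enantiomeric pair, giving 5 + 1 = 6 stereoisomers in total.

yes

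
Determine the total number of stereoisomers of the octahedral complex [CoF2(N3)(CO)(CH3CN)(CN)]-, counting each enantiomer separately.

15

The six octahedral sites form three mutually perpendicular trans pairs.
Placing the ligands in turn and identifying arrangements related by rotation or reflection leaves 9 distinct geometric isomers.
Of these, 6 lack any improper symmetry element and so occur as enantiomeric pairs, giving 9 + 6 = 15 stereoisomers in total.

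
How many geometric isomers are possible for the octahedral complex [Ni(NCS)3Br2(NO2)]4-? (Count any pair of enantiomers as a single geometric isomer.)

In an octahedral complex each vertex has one trans partner and four cis neighbours.
Working through the distinct placements yields 3 geometric isomers: NCS mer, Br trans; NCS fac, Br cis; NCS mer, Br cis.

3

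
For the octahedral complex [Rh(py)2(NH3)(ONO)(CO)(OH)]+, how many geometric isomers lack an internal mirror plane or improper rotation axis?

6

In an octahedral complex each vertex has one trans partner and four cis neighbours.
Placing the ligands in turn and identifying arrangements related by rotation or reflection leaves 9 distinct geometric isomers.
Of these, 6 lack any improper symmetry element and so occur as enantiomeric pairs, giving 9 + 6 = 15 stereoisomers in total.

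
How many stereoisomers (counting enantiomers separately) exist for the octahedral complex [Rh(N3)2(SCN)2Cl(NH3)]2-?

8

The six octahedral sites form three mutually perpendicular trans pairs.
There are 6 geometric isomers: N3 cis, SCN trans; N3 cis, SCN cis (3 arrangements, 2 chiral); N3 trans, SCN trans; N3 trans, SCN cis.
Of these, 2 lack any improper symmetry element and so occur as enantiomeric pairs, giving 6 + 2 = 8 stereoisomers in total.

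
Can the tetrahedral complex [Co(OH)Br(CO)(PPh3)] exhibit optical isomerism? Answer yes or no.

Only one geometric arrangement is possible; it has no improper symmetry element, so it exists as a pair of enantiomers (2 stereoisomers).

yes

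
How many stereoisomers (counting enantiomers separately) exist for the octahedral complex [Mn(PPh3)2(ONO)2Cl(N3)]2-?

In an octahedral complex each vertex has one trans partner and four cis neighbours.
Working through the distinct placements yields 6 geometric isomers: PPh3 trans, ONO trans; PPh3 cis, ONO cis (3 arrangements, 2 chiral); PPh3 trans, ONO cis; PPh3 cis, ONO trans.
Of these, 2 lack any improper symmetry element and so occur as enantiomeric pairs, giving 6 + 2 = 8 stereoisomers in total.

8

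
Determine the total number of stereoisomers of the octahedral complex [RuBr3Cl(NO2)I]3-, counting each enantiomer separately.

An octahedron has six vertices in three trans pairs; every non-trans pair is cis.
Working through the distinct placements yields 4 geometric isomers: Br mer (3 arrangements); Br fac (chiral).
One of these lacks any improper symmetry element and so occurs as an enantiomeric pair, giving 4 + 1 = 5 stereoisomers in total.

5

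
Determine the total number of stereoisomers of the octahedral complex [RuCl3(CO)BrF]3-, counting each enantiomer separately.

5

Working through the distinct placements yields 4 geometric isomers: Cl mer (3 arrangements); Cl fac (chiral).
One of these lacks any improper symmetry element and so occurs as an enantiomeric pair, giving 4 + 1 = 5 stereoisomers in total.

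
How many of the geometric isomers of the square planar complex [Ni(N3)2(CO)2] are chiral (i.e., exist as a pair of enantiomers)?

0

Working through the distinct placements yields 2 geometric isomers: N3 cis; N3 trans.
Each arrangement has an internal mirror plane or centre of symmetry, so none is chiral.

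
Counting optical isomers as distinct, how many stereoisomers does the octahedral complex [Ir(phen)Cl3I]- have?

2

In an octahedral complex each vertex has one trans partner and four cis neighbours.
Each phen is bidentate and must span two cis positions.
Systematic placement gives 2 geometric isomers: Cl mer; Cl fac.
Each arrangement has an internal mirror plane or centre of symmetry, so none is chiral.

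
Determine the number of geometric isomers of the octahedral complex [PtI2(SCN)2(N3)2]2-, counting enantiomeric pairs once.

5

In an octahedral complex each vertex has one trans partner and four cis neighbours.
Systematic placement gives 5 geometric isomers: I trans, SCN trans, N3 trans; I trans, SCN cis, N3 cis; I cis, SCN trans, N3 cis; I cis, SCN cis, N3 cis (chiral); I cis, SCN cis, N3 trans.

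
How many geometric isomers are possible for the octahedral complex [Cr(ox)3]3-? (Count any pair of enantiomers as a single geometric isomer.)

1

The six octahedral sites form three mutually perpendicular trans pairs.
Each ox is bidentate and must span two cis positions.
Only one geometric arrangement is possible; it has no improper symmetry element, so it exists as a pair of enantiomers (2 stereoisomers).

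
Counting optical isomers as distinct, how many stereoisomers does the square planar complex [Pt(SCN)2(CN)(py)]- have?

2

A square has two trans pairs of vertices; adjacent vertices are cis.
There are 2 geometric isomers: SCN cis; SCN trans.
Each arrangement has an internal mirror plane or centre of symmetry, so none is chiral.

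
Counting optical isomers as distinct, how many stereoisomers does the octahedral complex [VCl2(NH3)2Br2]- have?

An octahedron has six vertices in three trans pairs; every non-trans pair is cis.
The distinct arrangements are (5 in all): Cl trans, NH3 trans, Br trans; Cl cis, NH3 cis, Br trans; Cl cis, NH3 trans, Br cis; Cl cis, NH3 cis, Br cis (chiral); Cl trans, NH3 cis, Br cis.
One of these lacks any improper symmetry element and so occurs as an enantiomeric pair, giving 5 + 1 = 6 stereoisomers in total.

6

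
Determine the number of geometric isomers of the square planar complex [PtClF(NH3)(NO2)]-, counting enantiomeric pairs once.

3

Working through the distinct placements yields 3 geometric isomers: (Cl/NH3 trans, F/NO2 trans); (Cl/NO2 trans, F/NH3 trans); (Cl/F trans, NH3/NO2 trans).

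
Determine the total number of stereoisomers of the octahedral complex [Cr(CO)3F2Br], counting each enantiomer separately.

An octahedron has six vertices in three trans pairs; every non-trans pair is cis.
Systematic placement gives 3 geometric isomers: CO mer, F trans; CO fac, F cis; CO mer, F cis.
Each arrangement has an internal mirror plane or centre of symmetry, so none is chiral.

3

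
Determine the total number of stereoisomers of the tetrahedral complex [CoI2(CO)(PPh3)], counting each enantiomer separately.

In a tetrahedral complex all four positions are equivalent and every pair of ligands is adjacent — there is no cis/trans distinction.
Only one geometric arrangement is possible.

1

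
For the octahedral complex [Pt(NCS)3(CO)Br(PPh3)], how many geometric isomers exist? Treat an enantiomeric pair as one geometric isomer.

4

Systematic placement gives 4 geometric isomers: NCS mer (3 arrangements); NCS fac (chiral).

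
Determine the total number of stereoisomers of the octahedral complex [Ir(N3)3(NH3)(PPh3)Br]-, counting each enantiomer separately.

An octahedron has six vertices in three trans pairs; every non-trans pair is cis.
There are 4 geometric isomers: N3 mer (3 arrangements); N3 fac (chiral).
One of these lacks any improper symmetry element and so occurs as an enantiomeric pair, giving 4 + 1 = 5 stereoisomers in total.

5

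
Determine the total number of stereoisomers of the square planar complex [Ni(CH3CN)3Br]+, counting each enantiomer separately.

1

In a square planar complex each vertex has one trans partner and two cis neighbours.
Only one geometric arrangement is possible.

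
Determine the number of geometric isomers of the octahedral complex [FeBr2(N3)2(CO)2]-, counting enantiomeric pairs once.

An octahedron has six vertices in three trans pairs; every non-trans pair is cis.
The distinct arrangements are (5 in all): Br trans, N3 trans, CO trans; Br trans, N3 cis, CO cis; Br cis, N3 trans, CO cis; Br cis, N3 cis, CO cis (chiral); Br cis, N3 cis, CO trans.

5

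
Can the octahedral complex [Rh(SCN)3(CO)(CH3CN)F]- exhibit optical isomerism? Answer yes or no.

The six octahedral sites form three mutually perpendicular trans pairs.
Working through the distinct placements yields 4 geometric isomers: SCN mer (3 arrangements); SCN fac (chiral).
One of these lacks any improper symmetry element and so occurs as an enantiomeric pair, giving 4 + 1 = 5 stereoisomers in total.

yes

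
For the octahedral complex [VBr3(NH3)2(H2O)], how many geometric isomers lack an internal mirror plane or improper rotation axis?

The six octahedral sites form three mutually perpendicular trans pairs.
The distinct arrangements are (3 in all): Br mer, NH3 trans; Br mer, NH3 cis; Br fac, NH3 cis.
Each arrangement has an internal mirror plane or centre of symmetry, so none is chiral.

0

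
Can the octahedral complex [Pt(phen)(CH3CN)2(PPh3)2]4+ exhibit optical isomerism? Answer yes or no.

Each phen is bidentate and must span two cis positions.
Working through the distinct placements yields 3 geometric isomers: CH3CN trans, PPh3 cis; CH3CN cis, PPh3 cis (chiral); CH3CN cis, PPh3 trans.
One of these lacks any improper symmetry element and so occurs as an enantiomeric pair, giving 3 + 1 = 4 stereoisomers in total.

yes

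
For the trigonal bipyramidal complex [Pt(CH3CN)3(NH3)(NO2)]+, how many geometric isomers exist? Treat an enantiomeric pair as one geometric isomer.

The distinct arrangements are (4 in all): NH3 equatorial, NO2 equatorial; NH3 axial, NO2 equatorial; NH3 equatorial, NO2 axial; NH3 axial, NO2 axial.

4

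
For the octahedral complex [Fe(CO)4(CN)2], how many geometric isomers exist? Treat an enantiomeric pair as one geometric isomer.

In an octahedral complex each vertex has one trans partner and four cis neighbours.
There are 2 geometric isomers: CN trans; CN cis.

2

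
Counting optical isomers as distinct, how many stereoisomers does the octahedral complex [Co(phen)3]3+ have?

Each phen is bidentate and must span two cis positions.
Only one geometric arrangement is possible; it has no improper symmetry element, so it exists as a pair of enantiomers (2 stereoisomers).

2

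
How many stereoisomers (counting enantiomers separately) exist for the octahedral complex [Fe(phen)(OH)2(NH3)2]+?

4

An octahedron has six vertices in three trans pairs; every non-trans pair is cis.
Each phen is bidentate and must span two cis positions.
There are 3 geometric isomers: OH cis, NH3 trans; OH cis, NH3 cis (chiral); OH trans, NH3 cis.
One of these lacks any improper symmetry element and so occurs as an enantiomeric pair, giving 3 + 1 = 4 stereoisomers in total.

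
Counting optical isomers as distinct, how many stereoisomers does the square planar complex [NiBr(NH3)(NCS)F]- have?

In a square planar complex each vertex has one trans partner and two cis neighbours.
Systematic placement gives 3 geometric isomers: (Br/NCS trans, F/NH3 trans); (Br/NH3 trans, F/NCS trans); (Br/F trans, NCS/NH3 trans).
Each arrangement has an internal mirror plane or centre of symmetry, so none is chiral.

3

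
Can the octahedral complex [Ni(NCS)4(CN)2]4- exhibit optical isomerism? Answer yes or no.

no

An octahedron has six vertices in three trans pairs; every non-trans pair is cis.
Systematic placement gives 2 geometric isomers: CN trans; CN cis.
Each arrangement has an internal mirror plane or centre of symmetry, so none is chiral.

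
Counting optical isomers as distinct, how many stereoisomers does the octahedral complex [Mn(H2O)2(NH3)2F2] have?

In an octahedral complex each vertex has one trans partner and four cis neighbours.
There are 5 geometric isomers: H2O trans, NH3 trans, F trans; H2O cis, NH3 cis, F trans; H2O cis, NH3 trans, F cis; H2O cis, NH3 cis, F cis (chiral); H2O trans, NH3 cis, F cis.
One of these lacks any improper symmetry element and so occurs as an enantiomeric pair, giving 5 + 1 = 6 stereoisomers in total.

6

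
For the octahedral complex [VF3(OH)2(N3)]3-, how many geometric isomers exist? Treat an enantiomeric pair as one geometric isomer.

3

The distinct arrangements are (3 in all): F mer, OH trans; F mer, OH cis; F fac, OH cis.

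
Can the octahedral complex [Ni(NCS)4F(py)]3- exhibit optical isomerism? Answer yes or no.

In an octahedral complex each vertex has one trans partner and four cis neighbours.
Systematic placement gives 2 geometric isomers: F and py mutually cis; F and py mutually trans.
Each arrangement has an internal mirror plane or centre of symmetry, so none is chiral.

no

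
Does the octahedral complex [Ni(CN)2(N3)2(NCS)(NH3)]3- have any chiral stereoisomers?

yes

An octahedron has six vertices in three trans pairs; every non-trans pair is cis.
There are 6 geometric isomers: CN trans, N3 trans; CN trans, N3 cis; CN cis, N3 cis (3 arrangements, 2 chiral); CN cis, N3 trans.
Of these, 2 lack any improper symmetry element and so occur as enantiomeric pairs, giving 6 + 2 = 8 stereoisomers in total.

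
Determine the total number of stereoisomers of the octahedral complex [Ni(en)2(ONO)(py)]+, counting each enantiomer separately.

In an octahedral complex each vertex has one trans partner and four cis neighbours.
Each en is bidentate and must span two cis positions.
There are 2 geometric isomers: ONO and py mutually cis (chiral); ONO and py mutually trans.
One of these lacks any improper symmetry element and so occurs as an enantiomeric pair, giving 2 + 1 = 3 stereoisomers in total.

3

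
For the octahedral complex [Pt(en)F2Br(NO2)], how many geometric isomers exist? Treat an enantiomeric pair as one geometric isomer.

The six octahedral sites form three mutually perpendicular trans pairs.
Each en is bidentate and must span two cis positions.
Systematic placement gives 4 geometric isomers: F cis (3 arrangements, 2 chiral); F trans.

4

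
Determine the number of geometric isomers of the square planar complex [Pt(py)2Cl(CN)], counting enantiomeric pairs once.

Working through the distinct placements yields 2 geometric isomers: py cis; py trans.

2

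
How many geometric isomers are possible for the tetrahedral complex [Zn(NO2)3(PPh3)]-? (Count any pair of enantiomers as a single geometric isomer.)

In a tetrahedral complex all four positions are equivalent and every pair of ligands is adjacent — there is no cis/trans distinction.
Only one geometric arrangement is possible.

1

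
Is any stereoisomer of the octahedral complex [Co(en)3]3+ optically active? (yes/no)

yes

An octahedron has six vertices in three trans pairs; every non-trans pair is cis.
Each en is bidentate and must span two cis positions.
Only one geometric arrangement is possible; it has no improper symmetry element, so it exists as a pair of enantiomers (2 stereoisomers).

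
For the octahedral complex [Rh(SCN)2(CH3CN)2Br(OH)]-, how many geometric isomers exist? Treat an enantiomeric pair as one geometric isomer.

An octahedron has six vertices in three trans pairs; every non-trans pair is cis.
Systematic placement gives 6 geometric isomers: SCN trans, CH3CN cis; SCN cis, CH3CN cis (3 arrangements, 2 chiral); SCN trans, CH3CN trans; SCN cis, CH3CN trans.

6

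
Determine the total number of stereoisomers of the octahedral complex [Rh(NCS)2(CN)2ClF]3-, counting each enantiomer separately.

8

The six octahedral sites form three mutually perpendicular trans pairs.
There are 6 geometric isomers: NCS trans, CN trans; NCS cis, CN trans; NCS trans, CN cis; NCS cis, CN cis (3 arrangements, 2 chiral).
Of these, 2 lack any improper symmetry element and so occur as enantiomeric pairs, giving 6 + 2 = 8 stereoisomers in total.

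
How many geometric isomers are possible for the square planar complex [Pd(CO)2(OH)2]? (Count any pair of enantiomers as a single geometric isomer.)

In a square planar complex each vertex has one trans partner and two cis neighbours.
Systematic placement gives 2 geometric isomers: CO cis; CO trans.

2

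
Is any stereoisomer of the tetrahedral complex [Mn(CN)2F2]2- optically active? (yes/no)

no

All four vertices of a tetrahedron are equivalent and mutually adjacent, so cis/trans isomerism cannot arise.
Only one geometric arrangement is possible.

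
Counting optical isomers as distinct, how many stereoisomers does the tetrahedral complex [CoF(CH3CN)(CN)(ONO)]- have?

In a tetrahedral complex all four positions are equivalent and every pair of ligands is adjacent — there is no cis/trans distinction.
Only one geometric arrangement is possible; it has no improper symmetry element, so it exists as a pair of enantiomers (2 stereoisomers).

2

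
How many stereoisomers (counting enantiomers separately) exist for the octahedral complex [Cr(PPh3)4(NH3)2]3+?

2

Working through the distinct placements yields 2 geometric isomers: NH3 trans; NH3 cis.
Each arrangement has an internal mirror plane or centre of symmetry, so none is chiral.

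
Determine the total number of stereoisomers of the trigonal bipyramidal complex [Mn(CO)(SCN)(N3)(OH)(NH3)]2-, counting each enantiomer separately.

A trigonal bipyramid has two axial and three equatorial sites, which are chemically inequivalent.
Placing the ligands in turn and identifying arrangements related by rotation or reflection leaves 10 distinct geometric isomers.
Of these, 10 lack any improper symmetry element and so occur as enantiomeric pairs, giving 10 + 10 = 20 stereoisomers in total.

20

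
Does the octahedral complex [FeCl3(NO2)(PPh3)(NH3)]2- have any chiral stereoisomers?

yes

Systematic placement gives 4 geometric isomers: Cl mer (3 arrangements); Cl fac (chiral).
One of these lacks any improper symmetry element and so occurs as an enantiomeric pair, giving 4 + 1 = 5 stereoisomers in total.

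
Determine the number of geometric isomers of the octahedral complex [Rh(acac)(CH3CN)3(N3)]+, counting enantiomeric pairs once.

Each acac is bidentate and must span two cis positions.
Systematic placement gives 2 geometric isomers: CH3CN mer; CH3CN fac.

2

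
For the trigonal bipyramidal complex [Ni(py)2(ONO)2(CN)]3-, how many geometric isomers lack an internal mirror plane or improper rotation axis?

A trigonal bipyramid has two axial and three equatorial sites, which are chemically inequivalent.
Placing the ligands in turn and identifying arrangements related by rotation or reflection leaves 5 distinct geometric isomers.
One of these lacks any improper symmetry element and so occurs as an enantiomeric pair, giving 5 + 1 = 6 stereoisomers in total.

1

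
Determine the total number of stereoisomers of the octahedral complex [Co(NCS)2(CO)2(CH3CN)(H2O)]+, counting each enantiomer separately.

8

There are 6 geometric isomers: NCS trans, CO cis; NCS cis, CO cis (3 arrangements, 2 chiral); NCS trans, CO trans; NCS cis, CO trans.
Of these, 2 lack any improper symmetry element and so occur as enantiomeric pairs, giving 6 + 2 = 8 stereoisomers in total.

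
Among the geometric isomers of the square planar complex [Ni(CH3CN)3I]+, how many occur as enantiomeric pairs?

Only one geometric arrangement is possible.

0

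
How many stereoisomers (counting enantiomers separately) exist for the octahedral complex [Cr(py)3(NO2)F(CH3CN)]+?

5

An octahedron has six vertices in three trans pairs; every non-trans pair is cis.
Systematic placement gives 4 geometric isomers: py mer (3 arrangements); py fac (chiral).
One of these lacks any improper symmetry element and so occurs as an enantiomeric pair, giving 4 + 1 = 5 stereoisomers in total.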